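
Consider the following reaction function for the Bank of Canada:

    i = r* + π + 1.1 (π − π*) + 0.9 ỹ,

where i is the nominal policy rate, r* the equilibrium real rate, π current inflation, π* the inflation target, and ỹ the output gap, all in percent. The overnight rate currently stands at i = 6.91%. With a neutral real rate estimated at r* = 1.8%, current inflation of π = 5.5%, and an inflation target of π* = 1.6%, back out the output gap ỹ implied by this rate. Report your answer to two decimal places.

-5.20%

0.9 ỹ = 6.91 − 1.8 − 5.5 − 1.1 × (5.5 − 1.6) = -4.68
ỹ = -4.68 / 0.9 = -5.20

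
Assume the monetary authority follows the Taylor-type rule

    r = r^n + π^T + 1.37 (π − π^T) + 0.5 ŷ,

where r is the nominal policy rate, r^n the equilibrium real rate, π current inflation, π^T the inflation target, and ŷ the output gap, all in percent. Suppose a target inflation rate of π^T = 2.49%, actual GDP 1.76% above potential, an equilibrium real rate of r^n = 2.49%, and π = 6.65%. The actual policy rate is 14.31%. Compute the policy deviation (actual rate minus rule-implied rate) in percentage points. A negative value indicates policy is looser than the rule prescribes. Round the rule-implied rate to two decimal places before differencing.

2.75 pp

Output 1.76% above potential → ŷ = 1.76.
r = 2.49 + 2.49 + 1.37 × (6.65 − 2.49) + 0.5 × 1.76
   = 2.49 + 2.49 + 5.6992 + 0.88 = 11.56
Deviation = 14.31 − 11.56 = 2.75 pp.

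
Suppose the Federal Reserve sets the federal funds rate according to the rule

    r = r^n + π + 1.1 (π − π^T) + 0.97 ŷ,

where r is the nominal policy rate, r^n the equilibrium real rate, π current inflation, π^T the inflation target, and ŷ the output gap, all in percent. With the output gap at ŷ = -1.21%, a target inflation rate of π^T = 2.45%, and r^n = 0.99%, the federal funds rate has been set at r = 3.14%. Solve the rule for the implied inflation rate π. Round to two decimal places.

Collecting π: r = r^n + (1 + 1.1) π − 1.1 π^T + 0.97 ŷ
2.1 π = 3.14 − 0.99 + 1.1 × 2.45 − 0.97 × (-1.21) = 6.0187
π = 6.0187 / 2.1 = 2.87

2.87%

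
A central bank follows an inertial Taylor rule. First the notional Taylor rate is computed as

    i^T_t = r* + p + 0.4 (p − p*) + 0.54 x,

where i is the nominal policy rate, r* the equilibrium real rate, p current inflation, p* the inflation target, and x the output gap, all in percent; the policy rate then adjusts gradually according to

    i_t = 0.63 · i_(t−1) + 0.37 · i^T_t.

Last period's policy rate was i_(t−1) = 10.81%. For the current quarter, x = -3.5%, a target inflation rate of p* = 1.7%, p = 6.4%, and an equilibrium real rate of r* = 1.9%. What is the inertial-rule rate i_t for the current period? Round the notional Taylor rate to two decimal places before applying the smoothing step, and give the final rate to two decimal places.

9.88%

i^T_t = 1.9 + 6.4 + 0.4 × (6.4 − 1.7) + 0.54 × (-3.5)
   = 1.9 + 6.4 + 1.88 − 1.89 = 8.29
i_t = 0.63 × 10.81 + 0.37 × 8.29 = 6.8103 + 3.0673 = 9.88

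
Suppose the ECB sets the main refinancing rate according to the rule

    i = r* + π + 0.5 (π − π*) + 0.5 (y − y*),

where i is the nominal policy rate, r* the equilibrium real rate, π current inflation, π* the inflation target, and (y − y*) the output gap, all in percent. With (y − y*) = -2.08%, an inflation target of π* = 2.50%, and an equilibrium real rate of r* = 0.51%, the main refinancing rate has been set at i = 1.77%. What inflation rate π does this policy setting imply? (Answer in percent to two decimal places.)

Collecting π: i = r* + (1 + 0.5) π − 0.5 π* + 0.5 (y − y*)
1.5 π = 1.77 − 0.51 + 0.5 × 2.50 − 0.5 × (-2.08) = 3.55
π = 3.55 / 1.5 = 2.37

2.37%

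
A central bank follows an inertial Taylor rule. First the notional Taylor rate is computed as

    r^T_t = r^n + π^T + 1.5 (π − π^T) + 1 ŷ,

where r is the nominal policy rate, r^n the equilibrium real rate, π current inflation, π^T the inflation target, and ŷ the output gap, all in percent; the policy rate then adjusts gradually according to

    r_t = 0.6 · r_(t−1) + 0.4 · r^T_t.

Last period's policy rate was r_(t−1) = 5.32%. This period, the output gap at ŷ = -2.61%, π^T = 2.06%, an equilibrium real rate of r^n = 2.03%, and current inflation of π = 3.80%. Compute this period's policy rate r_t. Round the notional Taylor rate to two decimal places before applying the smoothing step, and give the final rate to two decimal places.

r^T_t = 2.03 + 2.06 + 1.5 × (3.80 − 2.06) + 1 × (-2.61)
   = 2.03 + 2.06 + 2.61 − 2.61 = 4.09
r_t = 0.6 × 5.32 + 0.4 × 4.09 = 3.192 + 1.636 = 4.83

4.83%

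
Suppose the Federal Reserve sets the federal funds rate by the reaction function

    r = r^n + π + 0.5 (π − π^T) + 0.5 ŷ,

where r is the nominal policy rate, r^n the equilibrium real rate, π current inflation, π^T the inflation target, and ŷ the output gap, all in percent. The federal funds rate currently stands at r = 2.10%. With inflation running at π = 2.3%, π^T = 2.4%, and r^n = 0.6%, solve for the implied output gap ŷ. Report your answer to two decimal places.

0.5 ŷ = 2.10 − 0.6 − 2.3 − 0.5 × (2.3 − 2.4) = -0.75
ŷ = -0.75 / 0.5 = -1.50

-1.50%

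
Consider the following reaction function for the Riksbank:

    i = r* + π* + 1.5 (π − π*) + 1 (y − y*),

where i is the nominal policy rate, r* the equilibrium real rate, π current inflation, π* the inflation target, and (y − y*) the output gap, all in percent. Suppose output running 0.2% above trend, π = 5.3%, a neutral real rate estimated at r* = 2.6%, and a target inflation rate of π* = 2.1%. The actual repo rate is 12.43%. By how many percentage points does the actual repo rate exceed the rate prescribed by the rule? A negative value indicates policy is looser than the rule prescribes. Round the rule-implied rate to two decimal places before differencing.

2.73 pp

Output 0.2% above potential → (y − y*) = 0.2.
i = 2.6 + 2.1 + 1.5 × (5.3 − 2.1) + 1 × 0.2
   = 2.6 + 2.1 + 4.8 + 0.2 = 9.70
Deviation = 12.43 − 9.70 = 2.73 pp.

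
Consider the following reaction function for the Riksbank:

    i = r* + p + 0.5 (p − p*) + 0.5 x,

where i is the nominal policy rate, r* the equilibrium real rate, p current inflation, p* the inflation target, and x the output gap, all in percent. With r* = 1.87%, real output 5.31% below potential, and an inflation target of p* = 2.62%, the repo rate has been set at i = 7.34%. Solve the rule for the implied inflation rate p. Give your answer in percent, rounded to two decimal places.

Output 5.31% below potential → x = -5.31.
Collecting p: i = r* + (1 + 0.5) p − 0.5 p* + 0.5 x
1.5 p = 7.34 − 1.87 + 0.5 × 2.62 − 0.5 × (-5.31) = 9.435
p = 9.435 / 1.5 = 6.29

6.29%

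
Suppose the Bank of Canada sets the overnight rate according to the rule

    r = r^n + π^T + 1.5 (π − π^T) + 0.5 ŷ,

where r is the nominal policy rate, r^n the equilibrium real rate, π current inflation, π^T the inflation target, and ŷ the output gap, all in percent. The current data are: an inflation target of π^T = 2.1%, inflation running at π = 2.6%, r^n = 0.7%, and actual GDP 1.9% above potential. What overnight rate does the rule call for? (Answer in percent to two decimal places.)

Output 1.9% above potential → ŷ = 1.9.
r = 0.7 + 2.1 + 1.5 × (2.6 − 2.1) + 0.5 × 1.9
   = 0.7 + 2.1 + 0.75 + 0.95 = 4.50

4.50%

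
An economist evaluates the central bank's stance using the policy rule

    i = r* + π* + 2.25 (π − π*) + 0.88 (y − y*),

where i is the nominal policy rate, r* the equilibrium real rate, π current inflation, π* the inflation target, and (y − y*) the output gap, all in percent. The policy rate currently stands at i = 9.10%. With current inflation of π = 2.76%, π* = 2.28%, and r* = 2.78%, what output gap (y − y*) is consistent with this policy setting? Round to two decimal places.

3.36%

0.88 (y − y*) = 9.10 − 2.78 − 2.28 − 2.25 × (2.76 − 2.28) = 2.96
(y − y*) = 2.96 / 0.88 = 3.36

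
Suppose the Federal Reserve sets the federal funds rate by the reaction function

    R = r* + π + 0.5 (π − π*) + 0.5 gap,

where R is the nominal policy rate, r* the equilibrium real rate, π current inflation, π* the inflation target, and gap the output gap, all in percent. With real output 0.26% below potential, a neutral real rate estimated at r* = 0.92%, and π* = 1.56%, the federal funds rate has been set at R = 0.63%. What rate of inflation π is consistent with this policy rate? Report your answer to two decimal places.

0.41%

Output 0.26% below potential → gap = -0.26.
Collecting π: R = r* + (1 + 0.5) π − 0.5 π* + 0.5 gap
1.5 π = 0.63 − 0.92 + 0.5 × 1.56 − 0.5 × (-0.26) = 0.62
π = 0.62 / 1.5 = 0.41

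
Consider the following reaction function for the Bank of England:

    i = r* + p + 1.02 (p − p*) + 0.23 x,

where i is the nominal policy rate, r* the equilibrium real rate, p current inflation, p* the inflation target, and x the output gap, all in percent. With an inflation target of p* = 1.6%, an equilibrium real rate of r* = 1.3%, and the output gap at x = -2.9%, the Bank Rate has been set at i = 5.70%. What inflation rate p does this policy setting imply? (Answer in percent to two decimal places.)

Collecting p: i = r* + (1 + 1.02) p − 1.02 p* + 0.23 x
2.02 p = 5.70 − 1.3 + 1.02 × 1.6 − 0.23 × (-2.9) = 6.699
p = 6.699 / 2.02 = 3.32

3.32%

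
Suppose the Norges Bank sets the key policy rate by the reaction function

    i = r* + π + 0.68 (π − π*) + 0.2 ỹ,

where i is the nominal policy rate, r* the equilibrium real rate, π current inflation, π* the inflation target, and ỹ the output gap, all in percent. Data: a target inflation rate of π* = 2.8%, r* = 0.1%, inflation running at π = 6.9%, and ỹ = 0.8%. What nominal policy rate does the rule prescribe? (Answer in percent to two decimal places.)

i = 0.1 + 6.9 + 0.68 × (6.9 − 2.8) + 0.2 × 0.8
   = 0.1 + 6.9 + 2.788 + 0.16 = 9.95

9.95%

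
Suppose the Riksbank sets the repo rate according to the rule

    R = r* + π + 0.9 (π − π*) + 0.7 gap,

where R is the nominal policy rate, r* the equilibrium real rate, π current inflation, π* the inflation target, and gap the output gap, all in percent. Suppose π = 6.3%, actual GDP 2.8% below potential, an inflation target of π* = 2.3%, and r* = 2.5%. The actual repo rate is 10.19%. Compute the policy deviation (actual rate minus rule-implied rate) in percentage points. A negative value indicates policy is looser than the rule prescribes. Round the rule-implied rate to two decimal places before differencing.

Output 2.8% below potential → gap = -2.8.
R = 2.5 + 6.3 + 0.9 × (6.3 − 2.3) + 0.7 × (-2.8)
   = 2.5 + 6.3 + 3.6 − 1.96 = 10.44
Deviation = 10.19 − 10.44 = -0.25 pp.

-0.25 pp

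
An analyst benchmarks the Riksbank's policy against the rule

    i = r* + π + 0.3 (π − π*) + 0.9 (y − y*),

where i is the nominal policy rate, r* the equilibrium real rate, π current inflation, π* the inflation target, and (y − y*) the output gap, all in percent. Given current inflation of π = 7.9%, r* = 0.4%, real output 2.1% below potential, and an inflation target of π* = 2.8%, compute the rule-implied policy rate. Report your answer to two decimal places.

Output 2.1% below potential → (y − y*) = -2.1.
i = 0.4 + 7.9 + 0.3 × (7.9 − 2.8) + 0.9 × (-2.1)
   = 0.4 + 7.9 + 1.53 − 1.89 = 7.94

7.94%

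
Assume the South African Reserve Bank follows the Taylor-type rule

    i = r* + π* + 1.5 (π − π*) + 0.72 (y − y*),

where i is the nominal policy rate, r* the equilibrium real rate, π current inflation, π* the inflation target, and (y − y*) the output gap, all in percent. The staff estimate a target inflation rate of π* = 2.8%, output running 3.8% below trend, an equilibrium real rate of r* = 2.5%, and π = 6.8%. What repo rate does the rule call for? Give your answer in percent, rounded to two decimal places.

Output 3.8% below potential → (y − y*) = -3.8.
i = 2.5 + 2.8 + 1.5 × (6.8 − 2.8) + 0.72 × (-3.8)
   = 2.5 + 2.8 + 6 − 2.736 = 8.56

8.56%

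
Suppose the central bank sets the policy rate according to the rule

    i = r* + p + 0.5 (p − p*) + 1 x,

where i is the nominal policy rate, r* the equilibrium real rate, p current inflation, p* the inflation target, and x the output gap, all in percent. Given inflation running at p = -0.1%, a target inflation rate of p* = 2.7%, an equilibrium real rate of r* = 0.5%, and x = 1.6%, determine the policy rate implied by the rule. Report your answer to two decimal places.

0.60%

i = 0.5 + (-0.1) + 0.5 × (-0.1 − 2.7) + 1 × 1.6
   = 0.5 − 0.1 − 1.4 + 1.6 = 0.60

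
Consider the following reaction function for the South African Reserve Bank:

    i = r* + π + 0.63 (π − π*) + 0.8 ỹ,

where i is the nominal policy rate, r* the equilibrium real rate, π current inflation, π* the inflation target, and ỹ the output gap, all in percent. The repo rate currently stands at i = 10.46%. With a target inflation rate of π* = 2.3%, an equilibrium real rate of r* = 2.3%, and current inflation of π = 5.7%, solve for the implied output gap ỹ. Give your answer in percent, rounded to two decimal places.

0.8 ỹ = 10.46 − 2.3 − 5.7 − 0.63 × (5.7 − 2.3) = 0.318
ỹ = 0.318 / 0.8 = 0.40

0.40%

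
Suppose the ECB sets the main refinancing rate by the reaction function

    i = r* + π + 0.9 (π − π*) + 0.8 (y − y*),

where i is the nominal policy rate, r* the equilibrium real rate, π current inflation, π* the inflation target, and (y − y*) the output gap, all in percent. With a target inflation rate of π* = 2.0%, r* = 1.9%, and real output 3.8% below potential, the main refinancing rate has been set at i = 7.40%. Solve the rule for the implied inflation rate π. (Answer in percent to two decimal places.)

5.44%

Output 3.8% below potential → (y − y*) = -3.8.
Collecting π: i = r* + (1 + 0.9) π − 0.9 π* + 0.8 (y − y*)
1.9 π = 7.40 − 1.9 + 0.9 × 2.0 − 0.8 × (-3.8) = 10.34
π = 10.34 / 1.9 = 5.44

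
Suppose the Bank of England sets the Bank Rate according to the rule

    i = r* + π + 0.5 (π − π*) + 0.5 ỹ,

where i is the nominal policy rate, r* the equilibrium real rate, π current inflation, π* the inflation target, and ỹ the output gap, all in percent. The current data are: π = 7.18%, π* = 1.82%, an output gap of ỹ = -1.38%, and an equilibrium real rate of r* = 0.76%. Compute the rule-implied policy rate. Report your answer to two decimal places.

i = 0.76 + 7.18 + 0.5 × (7.18 − 1.82) + 0.5 × (-1.38)
   = 0.76 + 7.18 + 2.68 − 0.69 = 9.93

9.93%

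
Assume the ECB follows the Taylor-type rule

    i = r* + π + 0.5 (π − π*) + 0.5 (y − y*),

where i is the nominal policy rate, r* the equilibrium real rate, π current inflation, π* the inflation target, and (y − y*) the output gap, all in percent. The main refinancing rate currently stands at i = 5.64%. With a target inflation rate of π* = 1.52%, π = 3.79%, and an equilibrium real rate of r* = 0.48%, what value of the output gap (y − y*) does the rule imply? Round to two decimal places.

0.5 (y − y*) = 5.64 − 0.48 − 3.79 − 0.5 × (3.79 − 1.52) = 0.235
(y − y*) = 0.235 / 0.5 = 0.47

0.47%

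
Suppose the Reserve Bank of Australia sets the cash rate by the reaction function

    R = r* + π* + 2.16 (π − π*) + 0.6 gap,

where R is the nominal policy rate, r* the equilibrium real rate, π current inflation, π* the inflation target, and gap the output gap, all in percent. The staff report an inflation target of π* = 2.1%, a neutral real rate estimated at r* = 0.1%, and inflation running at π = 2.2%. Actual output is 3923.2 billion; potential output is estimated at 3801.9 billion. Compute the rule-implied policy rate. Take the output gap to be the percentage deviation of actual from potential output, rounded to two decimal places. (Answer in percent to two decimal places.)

4.33%

Output gap = 100 × (3923.2 − 3801.9) / 3801.9 = 3.19%.
R = 0.10 + 2.10 + 2.16 × (2.20 − 2.10) + 0.6 × 3.19
   = 0.10 + 2.1 + 0.216 + 1.914 = 4.33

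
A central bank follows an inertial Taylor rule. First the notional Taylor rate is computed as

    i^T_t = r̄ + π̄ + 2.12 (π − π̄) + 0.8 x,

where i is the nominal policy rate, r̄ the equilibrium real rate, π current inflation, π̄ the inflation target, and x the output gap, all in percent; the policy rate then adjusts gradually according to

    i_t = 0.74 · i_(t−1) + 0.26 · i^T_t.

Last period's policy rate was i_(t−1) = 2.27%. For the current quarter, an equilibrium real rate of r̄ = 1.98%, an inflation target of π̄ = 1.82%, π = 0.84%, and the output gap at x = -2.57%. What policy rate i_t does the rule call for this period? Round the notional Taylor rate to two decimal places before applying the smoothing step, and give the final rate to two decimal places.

i^T_t = 1.98 + 1.82 + 2.12 × (0.84 − 1.82) + 0.8 × (-2.57)
   = 1.98 + 1.82 − 2.0776 − 2.056 = -0.33
i_t = 0.74 × 2.27 + 0.26 × (-0.33) = 1.6798 − 0.0858 = 1.59

1.59%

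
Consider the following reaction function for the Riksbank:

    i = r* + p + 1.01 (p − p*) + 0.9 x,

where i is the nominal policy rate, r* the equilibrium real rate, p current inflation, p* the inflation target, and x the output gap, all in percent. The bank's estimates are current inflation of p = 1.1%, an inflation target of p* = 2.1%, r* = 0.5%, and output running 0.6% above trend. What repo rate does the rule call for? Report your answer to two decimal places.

Output 0.6% above potential → x = 0.6.
i = 0.5 + 1.1 + 1.01 × (1.1 − 2.1) + 0.9 × 0.6
   = 0.5 + 1.1 − 1.01 + 0.54 = 1.13

1.13%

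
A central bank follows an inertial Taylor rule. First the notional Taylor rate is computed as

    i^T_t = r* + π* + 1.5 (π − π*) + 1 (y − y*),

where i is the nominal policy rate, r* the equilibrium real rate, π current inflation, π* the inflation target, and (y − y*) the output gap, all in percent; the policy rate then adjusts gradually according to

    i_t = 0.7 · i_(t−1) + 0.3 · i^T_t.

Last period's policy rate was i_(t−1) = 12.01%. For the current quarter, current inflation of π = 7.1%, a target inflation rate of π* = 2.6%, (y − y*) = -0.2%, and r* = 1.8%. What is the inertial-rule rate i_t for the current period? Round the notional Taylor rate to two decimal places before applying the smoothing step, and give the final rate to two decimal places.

11.69%

i^T_t = 1.8 + 2.6 + 1.5 × (7.1 − 2.6) + 1 × (-0.2)
   = 1.8 + 2.6 + 6.75 − 0.2 = 10.95
i_t = 0.7 × 12.01 + 0.3 × 10.95 = 8.407 + 3.285 = 11.69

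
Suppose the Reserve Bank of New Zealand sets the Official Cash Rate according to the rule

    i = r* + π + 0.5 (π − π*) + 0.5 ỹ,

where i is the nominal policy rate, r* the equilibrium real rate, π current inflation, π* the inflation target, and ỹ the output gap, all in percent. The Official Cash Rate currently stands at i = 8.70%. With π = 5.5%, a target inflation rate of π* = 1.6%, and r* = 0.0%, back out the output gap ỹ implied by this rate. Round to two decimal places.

0.5 ỹ = 8.70 − 0.0 − 5.5 − 0.5 × (5.5 − 1.6) = 1.25
ỹ = 1.25 / 0.5 = 2.50

2.50%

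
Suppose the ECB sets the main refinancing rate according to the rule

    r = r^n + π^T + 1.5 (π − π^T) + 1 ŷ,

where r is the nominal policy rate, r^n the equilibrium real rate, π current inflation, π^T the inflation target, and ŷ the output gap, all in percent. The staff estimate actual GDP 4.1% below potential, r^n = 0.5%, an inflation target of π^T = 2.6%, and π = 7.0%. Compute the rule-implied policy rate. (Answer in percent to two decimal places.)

5.60%

Output 4.1% below potential → ŷ = -4.1.
r = 0.5 + 2.6 + 1.5 × (7.0 − 2.6) + 1 × (-4.1)
   = 0.5 + 2.6 + 6.6 − 4.1 = 5.60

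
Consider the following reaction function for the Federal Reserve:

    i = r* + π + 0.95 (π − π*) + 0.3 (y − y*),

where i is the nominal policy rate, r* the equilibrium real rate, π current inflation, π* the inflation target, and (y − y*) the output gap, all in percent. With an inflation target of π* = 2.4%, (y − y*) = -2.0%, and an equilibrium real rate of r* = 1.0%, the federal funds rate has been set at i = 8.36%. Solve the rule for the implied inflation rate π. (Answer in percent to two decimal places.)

5.25%

Collecting π: i = r* + (1 + 0.95) π − 0.95 π* + 0.3 (y − y*)
1.95 π = 8.36 − 1.0 + 0.95 × 2.4 − 0.3 × (-2.0) = 10.24
π = 10.24 / 1.95 = 5.25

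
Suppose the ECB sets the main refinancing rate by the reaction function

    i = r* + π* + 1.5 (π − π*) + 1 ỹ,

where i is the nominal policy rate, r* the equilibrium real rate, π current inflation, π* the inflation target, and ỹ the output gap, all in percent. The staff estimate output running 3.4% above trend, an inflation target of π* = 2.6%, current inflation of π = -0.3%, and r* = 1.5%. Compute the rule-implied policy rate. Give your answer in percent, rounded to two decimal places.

3.15%

Output 3.4% above potential → ỹ = 3.4.
i = 1.5 + 2.6 + 1.5 × (-0.3 − 2.6) + 1 × 3.4
   = 1.5 + 2.6 − 4.35 + 3.4 = 3.15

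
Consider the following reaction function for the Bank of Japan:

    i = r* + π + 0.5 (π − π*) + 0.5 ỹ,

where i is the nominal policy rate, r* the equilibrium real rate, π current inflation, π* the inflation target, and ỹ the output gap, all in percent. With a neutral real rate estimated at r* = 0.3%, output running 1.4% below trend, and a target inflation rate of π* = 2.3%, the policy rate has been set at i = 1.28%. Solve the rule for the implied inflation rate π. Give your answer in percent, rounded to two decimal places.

1.89%

Output 1.4% below potential → ỹ = -1.4.
Collecting π: i = r* + (1 + 0.5) π − 0.5 π* + 0.5 ỹ
1.5 π = 1.28 − 0.3 + 0.5 × 2.3 − 0.5 × (-1.4) = 2.83
π = 2.83 / 1.5 = 1.89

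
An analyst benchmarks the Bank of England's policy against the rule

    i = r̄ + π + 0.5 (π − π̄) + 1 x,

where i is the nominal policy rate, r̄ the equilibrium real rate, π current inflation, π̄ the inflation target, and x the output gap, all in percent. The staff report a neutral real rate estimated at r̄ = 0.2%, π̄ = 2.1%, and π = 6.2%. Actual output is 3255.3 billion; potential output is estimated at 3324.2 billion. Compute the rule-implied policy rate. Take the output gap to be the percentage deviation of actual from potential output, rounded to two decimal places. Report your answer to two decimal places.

6.38%

Output gap = 100 × (3255.3 − 3324.2) / 3324.2 = -2.07%.
i = 0.20 + 6.20 + 0.5 × (6.20 − 2.10) + 1 × (-2.07)
   = 0.20 + 6.2 + 2.05 − 2.07 = 6.38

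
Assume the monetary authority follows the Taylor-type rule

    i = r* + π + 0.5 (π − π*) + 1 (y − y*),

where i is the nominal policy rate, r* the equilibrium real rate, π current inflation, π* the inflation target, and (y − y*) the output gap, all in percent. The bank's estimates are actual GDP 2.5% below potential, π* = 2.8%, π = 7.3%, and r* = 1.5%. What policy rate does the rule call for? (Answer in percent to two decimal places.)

8.55%

Output 2.5% below potential → (y − y*) = -2.5.
i = 1.5 + 7.3 + 0.5 × (7.3 − 2.8) + 1 × (-2.5)
   = 1.5 + 7.3 + 2.25 − 2.5 = 8.55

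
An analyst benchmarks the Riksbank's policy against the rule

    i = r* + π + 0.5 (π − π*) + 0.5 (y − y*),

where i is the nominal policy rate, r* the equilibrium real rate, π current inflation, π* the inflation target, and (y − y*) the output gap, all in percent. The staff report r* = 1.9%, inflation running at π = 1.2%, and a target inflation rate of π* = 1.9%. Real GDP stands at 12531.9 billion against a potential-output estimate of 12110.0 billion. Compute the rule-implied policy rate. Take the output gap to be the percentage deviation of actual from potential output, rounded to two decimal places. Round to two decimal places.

Output gap = 100 × (12531.9 − 12110.0) / 12110.0 = 3.48%.
i = 1.90 + 1.20 + 0.5 × (1.20 − 1.90) + 0.5 × 3.48
   = 1.90 + 1.2 − 0.35 + 1.74 = 4.49

4.49%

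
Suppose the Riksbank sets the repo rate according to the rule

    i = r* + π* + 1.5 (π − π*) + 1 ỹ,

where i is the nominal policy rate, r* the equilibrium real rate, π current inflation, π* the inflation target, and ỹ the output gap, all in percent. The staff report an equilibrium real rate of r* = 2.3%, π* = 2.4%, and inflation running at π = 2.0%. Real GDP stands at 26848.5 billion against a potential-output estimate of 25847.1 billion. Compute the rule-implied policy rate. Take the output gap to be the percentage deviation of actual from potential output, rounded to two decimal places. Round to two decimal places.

7.97%

Output gap = 100 × (26848.5 − 25847.1) / 25847.1 = 3.87%.
i = 2.30 + 2.40 + 1.5 × (2.00 − 2.40) + 1 × 3.87
   = 2.30 + 2.4 − 0.6 + 3.87 = 7.97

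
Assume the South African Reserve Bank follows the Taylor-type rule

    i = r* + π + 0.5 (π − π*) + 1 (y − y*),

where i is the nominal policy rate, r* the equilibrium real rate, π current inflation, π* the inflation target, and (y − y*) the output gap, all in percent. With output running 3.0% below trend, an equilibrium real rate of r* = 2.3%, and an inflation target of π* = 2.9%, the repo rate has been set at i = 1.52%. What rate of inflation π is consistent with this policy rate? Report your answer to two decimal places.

2.45%

Output 3.0% below potential → (y − y*) = -3.0.
Collecting π: i = r* + (1 + 0.5) π − 0.5 π* + 1 (y − y*)
1.5 π = 1.52 − 2.3 + 0.5 × 2.9 − 1 × (-3.0) = 3.67
π = 3.67 / 1.5 = 2.45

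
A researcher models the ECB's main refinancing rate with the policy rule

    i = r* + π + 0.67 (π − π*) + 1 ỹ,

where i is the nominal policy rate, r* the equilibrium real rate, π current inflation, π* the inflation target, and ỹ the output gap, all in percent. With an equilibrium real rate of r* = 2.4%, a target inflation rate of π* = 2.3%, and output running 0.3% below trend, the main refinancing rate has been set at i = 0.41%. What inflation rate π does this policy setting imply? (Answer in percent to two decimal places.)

-0.09%

Output 0.3% below potential → ỹ = -0.3.
Collecting π: i = r* + (1 + 0.67) π − 0.67 π* + 1 ỹ
1.67 π = 0.41 − 2.4 + 0.67 × 2.3 − 1 × (-0.3) = -0.149
π = -0.149 / 1.67 = -0.09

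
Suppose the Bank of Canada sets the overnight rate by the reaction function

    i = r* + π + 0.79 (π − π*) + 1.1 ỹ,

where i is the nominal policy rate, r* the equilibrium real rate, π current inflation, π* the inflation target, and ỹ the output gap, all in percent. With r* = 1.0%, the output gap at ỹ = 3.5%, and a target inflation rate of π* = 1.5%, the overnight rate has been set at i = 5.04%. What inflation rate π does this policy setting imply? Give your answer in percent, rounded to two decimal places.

Collecting π: i = r* + (1 + 0.79) π − 0.79 π* + 1.1 ỹ
1.79 π = 5.04 − 1.0 + 0.79 × 1.5 − 1.1 × 3.5 = 1.375
π = 1.375 / 1.79 = 0.77

0.77%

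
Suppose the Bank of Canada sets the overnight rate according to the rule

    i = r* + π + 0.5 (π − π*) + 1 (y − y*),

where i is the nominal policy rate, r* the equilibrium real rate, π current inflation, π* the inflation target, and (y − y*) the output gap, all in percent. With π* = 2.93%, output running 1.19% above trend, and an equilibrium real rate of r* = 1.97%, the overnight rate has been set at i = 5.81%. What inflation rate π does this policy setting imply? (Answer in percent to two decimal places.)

Output 1.19% above potential → (y − y*) = 1.19.
Collecting π: i = r* + (1 + 0.5) π − 0.5 π* + 1 (y − y*)
1.5 π = 5.81 − 1.97 + 0.5 × 2.93 − 1 × 1.19 = 4.115
π = 4.115 / 1.5 = 2.74

2.74%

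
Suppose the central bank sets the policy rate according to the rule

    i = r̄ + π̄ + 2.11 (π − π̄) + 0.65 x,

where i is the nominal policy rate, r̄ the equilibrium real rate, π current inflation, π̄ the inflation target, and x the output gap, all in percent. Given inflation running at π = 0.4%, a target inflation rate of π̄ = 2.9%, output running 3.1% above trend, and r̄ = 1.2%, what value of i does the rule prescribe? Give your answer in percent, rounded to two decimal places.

Output 3.1% above potential → x = 3.1.
i = 1.2 + 2.9 + 2.11 × (0.4 − 2.9) + 0.65 × 3.1
   = 1.2 + 2.9 − 5.275 + 2.015 = 0.84

0.84%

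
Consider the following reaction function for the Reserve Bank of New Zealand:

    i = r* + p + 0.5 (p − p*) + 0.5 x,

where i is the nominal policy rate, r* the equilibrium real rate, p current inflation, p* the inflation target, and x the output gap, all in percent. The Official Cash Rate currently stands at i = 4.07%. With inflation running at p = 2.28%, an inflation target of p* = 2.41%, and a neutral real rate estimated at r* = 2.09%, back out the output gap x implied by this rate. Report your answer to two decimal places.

0.5 x = 4.07 − 2.09 − 2.28 − 0.5 × (2.28 − 2.41) = -0.235
x = -0.235 / 0.5 = -0.47

-0.47%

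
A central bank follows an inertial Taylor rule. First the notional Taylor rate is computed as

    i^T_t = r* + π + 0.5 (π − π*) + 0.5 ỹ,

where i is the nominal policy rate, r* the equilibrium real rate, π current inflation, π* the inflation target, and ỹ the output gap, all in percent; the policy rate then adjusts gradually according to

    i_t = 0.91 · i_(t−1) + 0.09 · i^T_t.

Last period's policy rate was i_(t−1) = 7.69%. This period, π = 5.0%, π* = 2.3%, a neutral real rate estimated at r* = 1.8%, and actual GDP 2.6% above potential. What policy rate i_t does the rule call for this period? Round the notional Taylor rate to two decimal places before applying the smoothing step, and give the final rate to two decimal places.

7.85%

Output 2.6% above potential → ỹ = 2.6.
i^T_t = 1.8 + 5.0 + 0.5 × (5.0 − 2.3) + 0.5 × 2.6
   = 1.8 + 5 + 1.35 + 1.3 = 9.45
i_t = 0.91 × 7.69 + 0.09 × 9.45 = 6.9979 + 0.8505 = 7.85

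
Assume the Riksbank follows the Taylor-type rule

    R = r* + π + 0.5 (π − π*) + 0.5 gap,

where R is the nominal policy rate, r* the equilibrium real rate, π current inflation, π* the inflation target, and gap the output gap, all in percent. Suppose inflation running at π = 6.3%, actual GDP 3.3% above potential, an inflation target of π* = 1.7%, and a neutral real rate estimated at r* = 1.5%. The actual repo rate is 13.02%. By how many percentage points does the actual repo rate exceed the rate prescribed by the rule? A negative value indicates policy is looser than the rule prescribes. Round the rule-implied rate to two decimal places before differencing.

Output 3.3% above potential → gap = 3.3.
R = 1.5 + 6.3 + 0.5 × (6.3 − 1.7) + 0.5 × 3.3
   = 1.5 + 6.3 + 2.3 + 1.65 = 11.75
Deviation = 13.02 − 11.75 = 1.27 pp.

1.27 pp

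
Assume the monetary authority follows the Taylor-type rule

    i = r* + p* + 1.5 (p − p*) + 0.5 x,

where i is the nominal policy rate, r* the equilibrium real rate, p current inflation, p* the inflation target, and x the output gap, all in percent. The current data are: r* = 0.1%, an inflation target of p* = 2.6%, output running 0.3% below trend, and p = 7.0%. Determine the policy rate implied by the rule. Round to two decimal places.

Output 0.3% below potential → x = -0.3.
i = 0.1 + 2.6 + 1.5 × (7.0 − 2.6) + 0.5 × (-0.3)
   = 0.1 + 2.6 + 6.6 − 0.15 = 9.15

9.15%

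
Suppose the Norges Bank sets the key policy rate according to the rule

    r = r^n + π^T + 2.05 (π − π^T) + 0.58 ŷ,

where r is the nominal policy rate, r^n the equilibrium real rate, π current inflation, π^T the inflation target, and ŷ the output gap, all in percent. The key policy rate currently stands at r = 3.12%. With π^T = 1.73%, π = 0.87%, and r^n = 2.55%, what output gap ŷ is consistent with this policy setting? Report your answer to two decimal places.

0.58 ŷ = 3.12 − 2.55 − 1.73 − 2.05 × (0.87 − 1.73) = 0.603
ŷ = 0.603 / 0.58 = 1.04

1.04%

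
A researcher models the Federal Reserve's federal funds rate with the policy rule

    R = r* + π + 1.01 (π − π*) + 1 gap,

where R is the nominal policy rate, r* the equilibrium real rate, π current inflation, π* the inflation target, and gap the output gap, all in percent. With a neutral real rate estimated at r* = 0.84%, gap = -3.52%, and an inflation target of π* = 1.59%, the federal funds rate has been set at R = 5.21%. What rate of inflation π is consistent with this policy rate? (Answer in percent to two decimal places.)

4.72%

Collecting π: R = r* + (1 + 1.01) π − 1.01 π* + 1 gap
2.01 π = 5.21 − 0.84 + 1.01 × 1.59 − 1 × (-3.52) = 9.4959
π = 9.4959 / 2.01 = 4.72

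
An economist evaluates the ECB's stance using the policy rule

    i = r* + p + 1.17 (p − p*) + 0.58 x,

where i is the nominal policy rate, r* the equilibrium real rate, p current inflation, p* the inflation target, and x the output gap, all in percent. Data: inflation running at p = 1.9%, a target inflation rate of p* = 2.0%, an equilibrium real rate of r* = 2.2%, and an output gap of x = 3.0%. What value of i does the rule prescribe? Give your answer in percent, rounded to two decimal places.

i = 2.2 + 1.9 + 1.17 × (1.9 − 2.0) + 0.58 × 3.0
   = 2.2 + 1.9 − 0.117 + 1.74 = 5.72

5.72%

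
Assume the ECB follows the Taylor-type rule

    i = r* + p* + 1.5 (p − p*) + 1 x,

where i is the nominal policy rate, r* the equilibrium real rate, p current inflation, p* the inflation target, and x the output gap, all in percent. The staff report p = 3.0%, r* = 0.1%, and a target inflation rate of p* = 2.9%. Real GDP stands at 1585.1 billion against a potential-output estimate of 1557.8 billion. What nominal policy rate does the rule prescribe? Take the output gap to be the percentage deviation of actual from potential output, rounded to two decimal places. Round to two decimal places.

4.90%

Output gap = 100 × (1585.1 − 1557.8) / 1557.8 = 1.75%.
i = 0.10 + 2.90 + 1.5 × (3.00 − 2.90) + 1 × 1.75
   = 0.10 + 2.9 + 0.15 + 1.75 = 4.90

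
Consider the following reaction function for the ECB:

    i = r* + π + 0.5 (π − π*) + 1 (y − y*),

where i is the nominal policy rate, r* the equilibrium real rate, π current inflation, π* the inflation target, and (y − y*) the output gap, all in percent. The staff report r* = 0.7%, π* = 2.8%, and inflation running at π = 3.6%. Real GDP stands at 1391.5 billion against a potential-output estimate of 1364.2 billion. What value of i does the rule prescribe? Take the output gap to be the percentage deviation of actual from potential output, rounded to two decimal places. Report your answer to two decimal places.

6.70%

Output gap = 100 × (1391.5 − 1364.2) / 1364.2 = 2.00%.
i = 0.70 + 3.60 + 0.5 × (3.60 − 2.80) + 1 × 2.00
   = 0.70 + 3.6 + 0.4 + 2 = 6.70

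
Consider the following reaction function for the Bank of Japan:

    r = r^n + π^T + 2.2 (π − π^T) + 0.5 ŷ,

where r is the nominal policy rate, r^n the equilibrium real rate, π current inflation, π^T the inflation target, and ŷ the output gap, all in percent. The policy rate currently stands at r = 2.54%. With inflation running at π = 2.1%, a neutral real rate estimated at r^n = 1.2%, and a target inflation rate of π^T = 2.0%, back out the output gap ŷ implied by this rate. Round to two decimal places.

-1.76%

0.5 ŷ = 2.54 − 1.2 − 2.0 − 2.2 × (2.1 − 2.0) = -0.88
ŷ = -0.88 / 0.5 = -1.76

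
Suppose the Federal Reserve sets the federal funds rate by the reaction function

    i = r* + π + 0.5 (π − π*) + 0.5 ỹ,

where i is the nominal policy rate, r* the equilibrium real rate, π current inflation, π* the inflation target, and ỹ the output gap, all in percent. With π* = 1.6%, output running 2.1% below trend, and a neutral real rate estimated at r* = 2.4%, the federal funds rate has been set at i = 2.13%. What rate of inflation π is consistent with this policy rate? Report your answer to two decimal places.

1.05%

Output 2.1% below potential → ỹ = -2.1.
Collecting π: i = r* + (1 + 0.5) π − 0.5 π* + 0.5 ỹ
1.5 π = 2.13 − 2.4 + 0.5 × 1.6 − 0.5 × (-2.1) = 1.58
π = 1.58 / 1.5 = 1.05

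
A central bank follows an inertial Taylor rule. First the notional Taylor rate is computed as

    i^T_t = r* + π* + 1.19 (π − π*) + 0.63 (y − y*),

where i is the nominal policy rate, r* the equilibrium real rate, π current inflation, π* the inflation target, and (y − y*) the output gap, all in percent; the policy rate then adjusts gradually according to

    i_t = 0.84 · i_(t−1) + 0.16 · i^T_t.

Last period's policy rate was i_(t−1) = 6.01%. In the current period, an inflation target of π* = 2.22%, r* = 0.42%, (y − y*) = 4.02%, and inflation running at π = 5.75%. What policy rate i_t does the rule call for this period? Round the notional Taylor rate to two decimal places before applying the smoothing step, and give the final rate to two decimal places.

i^T_t = 0.42 + 2.22 + 1.19 × (5.75 − 2.22) + 0.63 × 4.02
   = 0.42 + 2.22 + 4.2007 + 2.5326 = 9.37
i_t = 0.84 × 6.01 + 0.16 × 9.37 = 5.0484 + 1.4992 = 6.55

6.55%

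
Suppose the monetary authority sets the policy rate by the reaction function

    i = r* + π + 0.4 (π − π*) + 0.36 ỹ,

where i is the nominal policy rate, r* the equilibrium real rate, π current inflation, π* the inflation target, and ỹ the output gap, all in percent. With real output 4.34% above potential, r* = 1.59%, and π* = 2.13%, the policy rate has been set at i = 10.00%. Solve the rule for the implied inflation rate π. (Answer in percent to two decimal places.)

5.50%

Output 4.34% above potential → ỹ = 4.34.
Collecting π: i = r* + (1 + 0.4) π − 0.4 π* + 0.36 ỹ
1.4 π = 10.00 − 1.59 + 0.4 × 2.13 − 0.36 × 4.34 = 7.6996
π = 7.6996 / 1.4 = 5.50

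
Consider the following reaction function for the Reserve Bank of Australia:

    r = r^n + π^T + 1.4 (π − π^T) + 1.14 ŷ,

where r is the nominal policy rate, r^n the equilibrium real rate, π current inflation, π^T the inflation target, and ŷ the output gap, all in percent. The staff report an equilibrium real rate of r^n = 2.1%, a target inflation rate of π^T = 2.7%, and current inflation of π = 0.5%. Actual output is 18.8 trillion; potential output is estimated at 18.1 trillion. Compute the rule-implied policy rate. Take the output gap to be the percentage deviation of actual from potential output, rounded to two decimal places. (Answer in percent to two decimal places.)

6.13%

Output gap = 100 × (18.8 − 18.1) / 18.1 = 3.87%.
r = 2.10 + 2.70 + 1.4 × (0.50 − 2.70) + 1.14 × 3.87
   = 2.10 + 2.7 − 3.08 + 4.4118 = 6.13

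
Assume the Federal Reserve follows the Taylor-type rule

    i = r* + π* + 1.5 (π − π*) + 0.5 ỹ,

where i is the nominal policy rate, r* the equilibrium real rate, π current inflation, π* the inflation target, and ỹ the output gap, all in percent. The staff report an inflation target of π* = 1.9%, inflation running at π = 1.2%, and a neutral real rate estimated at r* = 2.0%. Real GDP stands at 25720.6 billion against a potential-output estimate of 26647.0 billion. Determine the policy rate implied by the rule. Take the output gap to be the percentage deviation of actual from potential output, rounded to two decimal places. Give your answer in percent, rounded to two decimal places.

1.11%

Output gap = 100 × (25720.6 − 26647.0) / 26647.0 = -3.48%.
i = 2.00 + 1.90 + 1.5 × (1.20 − 1.90) + 0.5 × (-3.48)
   = 2.00 + 1.9 − 1.05 − 1.74 = 1.11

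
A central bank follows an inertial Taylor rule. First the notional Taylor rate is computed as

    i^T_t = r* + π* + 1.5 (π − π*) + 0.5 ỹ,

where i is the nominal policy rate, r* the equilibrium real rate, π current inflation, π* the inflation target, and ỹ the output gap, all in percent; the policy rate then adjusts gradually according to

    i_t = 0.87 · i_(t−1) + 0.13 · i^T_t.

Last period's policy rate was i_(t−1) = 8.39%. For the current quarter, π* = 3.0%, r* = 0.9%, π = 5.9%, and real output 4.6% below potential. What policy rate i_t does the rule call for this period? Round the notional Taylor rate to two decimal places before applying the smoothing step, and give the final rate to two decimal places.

8.07%

Output 4.6% below potential → ỹ = -4.6.
i^T_t = 0.9 + 3.0 + 1.5 × (5.9 − 3.0) + 0.5 × (-4.6)
   = 0.9 + 3 + 4.35 − 2.3 = 5.95
i_t = 0.87 × 8.39 + 0.13 × 5.95 = 7.2993 + 0.7735 = 8.07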